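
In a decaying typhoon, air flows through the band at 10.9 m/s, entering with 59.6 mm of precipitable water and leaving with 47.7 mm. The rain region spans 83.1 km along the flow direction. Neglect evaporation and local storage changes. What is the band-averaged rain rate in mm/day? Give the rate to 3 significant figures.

R ≈ 135 mm/day

Column moisture flux per unit crosswind length is F = V × PW.
Inflow: F_in = 10.9 × 59.6 = 649.64 mm·m/s
Outflow: F_out = 10.9 × 47.7 = 519.93 mm·m/s
Steady-state rate R = (F_in − F_out)/L = (649.64 − 519.93) / 83100 m = 1.561e-03 mm/s.
R = 1.561e-03 × 3600 × 24 = 135 mm/day.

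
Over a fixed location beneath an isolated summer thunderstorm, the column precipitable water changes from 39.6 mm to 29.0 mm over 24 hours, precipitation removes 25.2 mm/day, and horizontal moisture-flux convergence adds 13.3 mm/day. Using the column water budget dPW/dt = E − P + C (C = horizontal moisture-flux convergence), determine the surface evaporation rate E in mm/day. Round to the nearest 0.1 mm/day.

E ≈ 1.3 mm/day

dPW/dt = (29.0 − 39.6) mm / (24/24 day) = -10.600 mm/day.
E = dPW/dt + P − C = (-10.600) + 25.2 − (13.3) = 1.3 mm/day.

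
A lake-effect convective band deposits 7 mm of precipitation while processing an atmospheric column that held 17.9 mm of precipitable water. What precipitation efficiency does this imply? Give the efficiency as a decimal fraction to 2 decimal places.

ε ≈ 0.39

ε = precipitation / PW = 7 / 17.9 = 0.39.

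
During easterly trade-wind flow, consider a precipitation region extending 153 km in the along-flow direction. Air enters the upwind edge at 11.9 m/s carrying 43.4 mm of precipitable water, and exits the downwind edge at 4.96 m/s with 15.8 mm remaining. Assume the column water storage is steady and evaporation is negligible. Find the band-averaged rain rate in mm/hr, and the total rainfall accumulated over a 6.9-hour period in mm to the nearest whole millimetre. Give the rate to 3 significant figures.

Column moisture flux per unit crosswind length is F = V × PW.
Inflow: F_in = 11.9 × 43.4 = 516.46 mm·m/s
Outflow: F_out = 4.96 × 15.8 = 78.368 mm·m/s
Steady-state rate R = (F_in − F_out)/L = (516.46 − 78.368) / 153000 m = 2.863e-03 mm/s.
R = 2.863e-03 × 3600 = 10.3 mm/hr.
Over 6.9 h: total = 10.3 × 6.9 = 71.07 ≈ 71 mm.

R ≈ 10.3 mm/hr; total ≈ 71 mm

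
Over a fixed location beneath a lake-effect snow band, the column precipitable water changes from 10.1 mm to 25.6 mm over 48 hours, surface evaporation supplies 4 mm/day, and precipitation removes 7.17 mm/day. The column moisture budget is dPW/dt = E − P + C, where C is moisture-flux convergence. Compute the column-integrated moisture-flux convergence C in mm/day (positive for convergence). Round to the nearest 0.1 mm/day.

dPW/dt = (25.6 − 10.1) mm / (48/24 day) = +7.750 mm/day.
C = dPW/dt − E + P = (+7.750) − 4 + 7.17 = 10.9 mm/day.

C ≈ 10.9 mm/day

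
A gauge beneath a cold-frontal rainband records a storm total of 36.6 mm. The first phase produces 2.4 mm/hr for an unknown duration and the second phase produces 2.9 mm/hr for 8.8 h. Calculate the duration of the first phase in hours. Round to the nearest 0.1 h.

Known phases: 2.9 × 8.8 = 25.52 mm.
Remaining depth = 36.6 − 25.52 = 11.08 mm.
Duration = 11.08 / 2.4 = 4.6 h.

duration ≈ 4.6 h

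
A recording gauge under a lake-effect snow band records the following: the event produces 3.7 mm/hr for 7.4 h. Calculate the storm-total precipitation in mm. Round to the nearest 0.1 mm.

Total = Σ Rᵢ Δtᵢ = 3.7 × 7.4
      = 27.38 = 27.4 mm.

total ≈ 27.4 mm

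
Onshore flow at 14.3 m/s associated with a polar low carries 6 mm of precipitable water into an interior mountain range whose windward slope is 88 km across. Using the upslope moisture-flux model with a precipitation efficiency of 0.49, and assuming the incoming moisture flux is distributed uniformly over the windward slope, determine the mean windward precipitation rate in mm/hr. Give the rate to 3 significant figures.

Incoming column moisture flux per unit ridge length: F = V × PW = 14.3 × 6 = 85.8 mm·m/s.
Spread over the 88 km slope with efficiency ε = 0.49: R = ε·F/W = 0.49 × 85.8 / 88000 m = 4.778e-04 mm/s.
R = 4.778e-04 × 3600 = 1.72 mm/hr.

R ≈ 1.72 mm/hr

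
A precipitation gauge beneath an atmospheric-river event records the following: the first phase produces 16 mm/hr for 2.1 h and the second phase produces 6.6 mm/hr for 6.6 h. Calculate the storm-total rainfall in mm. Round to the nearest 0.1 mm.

total ≈ 77.2 mm

Total = Σ Rᵢ Δtᵢ = 16 × 2.1 + 6.6 × 6.6
      = 33.6 + 43.56 = 77.2 mm.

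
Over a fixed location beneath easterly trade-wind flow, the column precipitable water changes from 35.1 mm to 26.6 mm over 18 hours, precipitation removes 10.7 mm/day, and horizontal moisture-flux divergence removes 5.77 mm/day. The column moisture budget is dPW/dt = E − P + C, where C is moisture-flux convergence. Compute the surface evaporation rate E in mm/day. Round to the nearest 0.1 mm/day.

E ≈ 5.1 mm/day

dPW/dt = (26.6 − 35.1) mm / (18/24 day) = -11.333 mm/day.
E = dPW/dt + P − C = (-11.333) + 10.7 − (-5.77) = 5.1 mm/day.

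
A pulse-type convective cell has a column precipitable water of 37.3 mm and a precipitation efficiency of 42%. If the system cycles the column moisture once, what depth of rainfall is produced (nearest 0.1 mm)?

Rainfall = ε × PW = 0.42 × 37.3 = 15.7 mm.

rainfall ≈ 15.7 mm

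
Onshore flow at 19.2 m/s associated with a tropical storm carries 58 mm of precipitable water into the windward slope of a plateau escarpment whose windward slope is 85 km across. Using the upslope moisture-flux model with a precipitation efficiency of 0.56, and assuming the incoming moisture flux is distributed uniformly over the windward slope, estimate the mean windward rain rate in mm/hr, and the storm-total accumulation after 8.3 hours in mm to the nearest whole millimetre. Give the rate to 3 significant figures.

R ≈ 26.4 mm/hr; total ≈ 219 mm

Incoming column moisture flux per unit ridge length: F = V × PW = 19.2 × 58 = 1113.6 mm·m/s.
Spread over the 85 km slope with efficiency ε = 0.56: R = ε·F/W = 0.56 × 1113.6 / 85000 m = 7.337e-03 mm/s.
R = 7.337e-03 × 3600 = 26.4 mm/hr.
Over 8.3 h: total = 26.4 × 8.3 = 219.12 ≈ 219 mm.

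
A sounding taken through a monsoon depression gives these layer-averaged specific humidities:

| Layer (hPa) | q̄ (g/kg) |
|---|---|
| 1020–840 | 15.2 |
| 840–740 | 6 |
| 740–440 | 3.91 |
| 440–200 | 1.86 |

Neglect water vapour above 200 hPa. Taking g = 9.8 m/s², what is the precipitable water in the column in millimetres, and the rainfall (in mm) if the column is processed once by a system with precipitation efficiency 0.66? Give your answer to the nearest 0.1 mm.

PW ≈ 50.6 mm; rainfall ≈ 33.4 mm

Precipitable water is the column-integrated vapour mass per unit area: PW = (1/g) Σ q̄ Δp, with q in kg/kg and Δp in Pa (1 kg/m² of water = 1 mm).
Layer 1020–840 hPa: Δp = 180 hPa = 18000 Pa, q̄ = 0.0152 kg/kg → 0.0152 × 18000 / 9.8 = 27.92 mm
Layer 840–740 hPa: Δp = 100 hPa = 10000 Pa, q̄ = 0.006 kg/kg → 0.006 × 10000 / 9.8 = 6.12 mm
Layer 740–440 hPa: Δp = 300 hPa = 30000 Pa, q̄ = 0.00391 kg/kg → 0.00391 × 30000 / 9.8 = 11.97 mm
Layer 440–200 hPa: Δp = 240 hPa = 24000 Pa, q̄ = 0.00186 kg/kg → 0.00186 × 24000 / 9.8 = 4.56 mm
PW = 27.92 + 6.12 + 11.97 + 4.56 = 50.57 ≈ 50.6 mm.
Rainfall = ε × PW = 0.66 × 50.6 = 33.4 mm.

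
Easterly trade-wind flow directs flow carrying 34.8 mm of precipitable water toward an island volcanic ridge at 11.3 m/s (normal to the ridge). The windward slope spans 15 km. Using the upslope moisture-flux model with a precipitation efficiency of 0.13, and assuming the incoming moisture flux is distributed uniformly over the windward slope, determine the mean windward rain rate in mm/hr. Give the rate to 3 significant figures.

Incoming column moisture flux per unit ridge length: F = V × PW = 11.3 × 34.8 = 393.24 mm·m/s.
Spread over the 15 km slope with efficiency ε = 0.13: R = ε·F/W = 0.13 × 393.24 / 15000 m = 3.408e-03 mm/s.
R = 3.408e-03 × 3600 = 12.3 mm/hr.

R ≈ 12.3 mm/hr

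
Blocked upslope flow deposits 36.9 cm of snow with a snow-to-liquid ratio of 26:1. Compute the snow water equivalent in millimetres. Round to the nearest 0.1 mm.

SWE = snow depth / ratio = 36.9 cm / 26 = 1.419 cm = 14.2 mm.

SWE ≈ 14.2 mm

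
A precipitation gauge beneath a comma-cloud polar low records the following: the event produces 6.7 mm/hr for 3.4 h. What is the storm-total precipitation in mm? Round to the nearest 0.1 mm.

total ≈ 22.8 mm

Total = Σ Rᵢ Δtᵢ = 6.7 × 3.4
      = 22.78 = 22.8 mm.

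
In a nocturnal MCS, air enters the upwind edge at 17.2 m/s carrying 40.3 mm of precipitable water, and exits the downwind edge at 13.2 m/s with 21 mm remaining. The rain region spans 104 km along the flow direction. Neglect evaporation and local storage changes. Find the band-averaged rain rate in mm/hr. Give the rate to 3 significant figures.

R ≈ 14.4 mm/hr

Column moisture flux per unit crosswind length is F = V × PW.
Inflow: F_in = 17.2 × 40.3 = 693.16 mm·m/s
Outflow: F_out = 13.2 × 21 = 277.2 mm·m/s
Steady-state rate R = (F_in − F_out)/L = (693.16 − 277.2) / 104000 m = 4.000e-03 mm/s.
R = 4.000e-03 × 3600 = 14.4 mm/hr.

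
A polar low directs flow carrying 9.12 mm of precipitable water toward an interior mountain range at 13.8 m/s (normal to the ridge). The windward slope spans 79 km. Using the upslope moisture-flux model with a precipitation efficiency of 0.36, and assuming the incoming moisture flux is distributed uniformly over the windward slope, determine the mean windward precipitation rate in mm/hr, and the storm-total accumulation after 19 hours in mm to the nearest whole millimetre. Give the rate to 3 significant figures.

Incoming column moisture flux per unit ridge length: F = V × PW = 13.8 × 9.12 = 125.856 mm·m/s.
Spread over the 79 km slope with efficiency ε = 0.36: R = ε·F/W = 0.36 × 125.856 / 79000 m = 5.735e-04 mm/s.
R = 5.735e-04 × 3600 = 2.06 mm/hr.
Over 19 h: total = 2.06 × 19 = 39.14 ≈ 39 mm.

R ≈ 2.06 mm/hr; total ≈ 39 mm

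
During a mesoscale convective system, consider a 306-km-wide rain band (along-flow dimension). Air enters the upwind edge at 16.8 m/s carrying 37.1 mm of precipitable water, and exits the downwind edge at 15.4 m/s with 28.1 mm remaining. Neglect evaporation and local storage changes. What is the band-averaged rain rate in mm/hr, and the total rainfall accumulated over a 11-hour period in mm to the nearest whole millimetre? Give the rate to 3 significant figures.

R ≈ 2.24 mm/hr; total ≈ 25 mm

Column moisture flux per unit crosswind length is F = V × PW.
Inflow: F_in = 16.8 × 37.1 = 623.28 mm·m/s
Outflow: F_out = 15.4 × 28.1 = 432.74 mm·m/s
Steady-state rate R = (F_in − F_out)/L = (623.28 − 432.74) / 306000 m = 6.227e-04 mm/s.
R = 6.227e-04 × 3600 = 2.24 mm/hr.
Over 11 h: total = 2.24 × 11 = 24.64 ≈ 25 mm.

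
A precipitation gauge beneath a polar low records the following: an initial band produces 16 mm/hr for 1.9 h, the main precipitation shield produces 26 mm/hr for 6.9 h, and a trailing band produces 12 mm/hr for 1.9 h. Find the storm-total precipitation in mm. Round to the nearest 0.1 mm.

total ≈ 232.6 mm

Total = Σ Rᵢ Δtᵢ = 16 × 1.9 + 26 × 6.9 + 12 × 1.9
      = 30.4 + 179.4 + 22.8 = 232.6 mm.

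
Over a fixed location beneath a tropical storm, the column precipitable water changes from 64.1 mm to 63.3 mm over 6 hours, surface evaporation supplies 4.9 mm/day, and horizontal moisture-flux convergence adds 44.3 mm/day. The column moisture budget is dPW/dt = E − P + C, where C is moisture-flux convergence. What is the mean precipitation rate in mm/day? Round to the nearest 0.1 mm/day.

P ≈ 52.4 mm/day

dPW/dt = (63.3 − 64.1) mm / (6/24 day) = -3.200 mm/day.
P = E + C − dPW/dt = 4.9 + (44.3) − (-3.200) = 52.4 mm/day.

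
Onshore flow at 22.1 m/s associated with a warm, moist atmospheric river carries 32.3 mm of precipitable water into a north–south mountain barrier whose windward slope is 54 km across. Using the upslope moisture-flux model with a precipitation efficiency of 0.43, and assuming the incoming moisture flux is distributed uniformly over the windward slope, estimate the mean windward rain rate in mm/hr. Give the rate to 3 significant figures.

R ≈ 20.5 mm/hr

Incoming column moisture flux per unit ridge length: F = V × PW = 22.1 × 32.3 = 713.83 mm·m/s.
Spread over the 54 km slope with efficiency ε = 0.43: R = ε·F/W = 0.43 × 713.83 / 54000 m = 5.684e-03 mm/s.
R = 5.684e-03 × 3600 = 20.5 mm/hr.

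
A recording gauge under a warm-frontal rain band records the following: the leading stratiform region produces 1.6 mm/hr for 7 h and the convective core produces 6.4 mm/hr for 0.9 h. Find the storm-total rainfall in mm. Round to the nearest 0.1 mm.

Total = Σ Rᵢ Δtᵢ = 1.6 × 7 + 6.4 × 0.9
      = 11.2 + 5.76 = 17.0 mm.

total ≈ 17.0 mm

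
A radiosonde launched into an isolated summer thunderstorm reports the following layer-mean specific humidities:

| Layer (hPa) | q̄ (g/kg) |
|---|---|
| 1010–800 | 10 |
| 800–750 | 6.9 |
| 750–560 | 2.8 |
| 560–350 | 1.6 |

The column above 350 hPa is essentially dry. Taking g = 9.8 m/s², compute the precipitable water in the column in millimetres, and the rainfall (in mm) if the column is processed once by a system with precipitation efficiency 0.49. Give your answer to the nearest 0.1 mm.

PW ≈ 33.8 mm; rainfall ≈ 16.6 mm

Precipitable water is the column-integrated vapour mass per unit area: PW = (1/g) Σ q̄ Δp, with q in kg/kg and Δp in Pa (1 kg/m² of water = 1 mm).
Layer 1010–800 hPa: Δp = 210 hPa = 21000 Pa, q̄ = 0.01 kg/kg → 0.01 × 21000 / 9.8 = 21.43 mm
Layer 800–750 hPa: Δp = 50 hPa = 5000 Pa, q̄ = 0.0069 kg/kg → 0.0069 × 5000 / 9.8 = 3.52 mm
Layer 750–560 hPa: Δp = 190 hPa = 19000 Pa, q̄ = 0.0028 kg/kg → 0.0028 × 19000 / 9.8 = 5.43 mm
Layer 560–350 hPa: Δp = 210 hPa = 21000 Pa, q̄ = 0.0016 kg/kg → 0.0016 × 21000 / 9.8 = 3.43 mm
PW = 21.43 + 3.52 + 5.43 + 3.43 = 33.81 ≈ 33.8 mm.
Rainfall = ε × PW = 0.49 × 33.8 = 16.6 mm.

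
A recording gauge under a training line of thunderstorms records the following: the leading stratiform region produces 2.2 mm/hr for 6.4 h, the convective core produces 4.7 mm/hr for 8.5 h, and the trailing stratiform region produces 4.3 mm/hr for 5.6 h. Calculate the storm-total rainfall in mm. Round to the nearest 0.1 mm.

total ≈ 78.1 mm

Total = Σ Rᵢ Δtᵢ = 2.2 × 6.4 + 4.7 × 8.5 + 4.3 × 5.6
      = 14.08 + 39.95 + 24.08 = 78.1 mm.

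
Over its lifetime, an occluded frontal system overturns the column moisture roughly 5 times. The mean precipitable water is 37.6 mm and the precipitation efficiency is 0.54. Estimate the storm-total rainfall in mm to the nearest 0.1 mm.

rainfall ≈ 101.5 mm

Each cycle deposits ε × PW = 0.54 × 37.6 = 20.304 mm.
Over 5 cycles: 5 × 20.304 = 101.5 mm.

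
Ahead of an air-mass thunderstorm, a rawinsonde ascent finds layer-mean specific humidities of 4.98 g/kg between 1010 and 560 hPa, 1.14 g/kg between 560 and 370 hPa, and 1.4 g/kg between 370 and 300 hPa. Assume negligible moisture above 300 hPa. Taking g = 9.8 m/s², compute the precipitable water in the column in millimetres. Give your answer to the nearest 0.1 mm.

PW ≈ 26.1 mm

Precipitable water is the column-integrated vapour mass per unit area: PW = (1/g) Σ q̄ Δp, with q in kg/kg and Δp in Pa (1 kg/m² of water = 1 mm).
Layer 1010–560 hPa: Δp = 450 hPa = 45000 Pa, q̄ = 0.00498 kg/kg → 0.00498 × 45000 / 9.8 = 22.87 mm
Layer 560–370 hPa: Δp = 190 hPa = 19000 Pa, q̄ = 0.00114 kg/kg → 0.00114 × 19000 / 9.8 = 2.21 mm
Layer 370–300 hPa: Δp = 70 hPa = 7000 Pa, q̄ = 0.0014 kg/kg → 0.0014 × 7000 / 9.8 = 1.00 mm
PW = 22.87 + 2.21 + 1.00 = 26.08 ≈ 26.1 mm.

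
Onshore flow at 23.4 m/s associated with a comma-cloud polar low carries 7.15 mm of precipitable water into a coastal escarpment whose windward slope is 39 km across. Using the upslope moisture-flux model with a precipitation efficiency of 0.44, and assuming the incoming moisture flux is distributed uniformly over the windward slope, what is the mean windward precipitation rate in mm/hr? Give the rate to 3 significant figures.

R ≈ 6.80 mm/hr

Incoming column moisture flux per unit ridge length: F = V × PW = 23.4 × 7.15 = 167.31 mm·m/s.
Spread over the 39 km slope with efficiency ε = 0.44: R = ε·F/W = 0.44 × 167.31 / 39000 m = 1.888e-03 mm/s.
R = 1.888e-03 × 3600 = 6.80 mm/hr.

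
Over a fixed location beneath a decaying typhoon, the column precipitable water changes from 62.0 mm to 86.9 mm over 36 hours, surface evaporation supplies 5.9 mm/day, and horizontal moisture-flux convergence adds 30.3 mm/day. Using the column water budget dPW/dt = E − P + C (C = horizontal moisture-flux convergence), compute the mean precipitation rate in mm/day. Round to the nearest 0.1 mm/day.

dPW/dt = (86.9 − 62.0) mm / (36/24 day) = +16.600 mm/day.
P = E + C − dPW/dt = 5.9 + (30.3) − (+16.600) = 19.6 mm/day.

P ≈ 19.6 mm/day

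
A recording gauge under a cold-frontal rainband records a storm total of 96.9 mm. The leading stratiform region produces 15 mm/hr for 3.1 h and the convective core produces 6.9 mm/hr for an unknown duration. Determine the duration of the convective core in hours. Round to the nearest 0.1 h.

Known phases: 15 × 3.1 = 46.5 mm.
Remaining depth = 96.9 − 46.5 = 50.4 mm.
Duration = 50.4 / 6.9 = 7.3 h.

duration ≈ 7.3 h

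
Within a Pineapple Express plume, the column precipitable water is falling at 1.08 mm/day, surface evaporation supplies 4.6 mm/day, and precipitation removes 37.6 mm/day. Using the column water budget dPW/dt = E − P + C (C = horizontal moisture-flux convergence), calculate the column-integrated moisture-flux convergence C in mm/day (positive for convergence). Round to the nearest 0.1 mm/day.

C ≈ 31.9 mm/day

dPW/dt = -1.08 mm/day.
C = dPW/dt − E + P = (-1.08) − 4.6 + 37.6 = 31.9 mm/day.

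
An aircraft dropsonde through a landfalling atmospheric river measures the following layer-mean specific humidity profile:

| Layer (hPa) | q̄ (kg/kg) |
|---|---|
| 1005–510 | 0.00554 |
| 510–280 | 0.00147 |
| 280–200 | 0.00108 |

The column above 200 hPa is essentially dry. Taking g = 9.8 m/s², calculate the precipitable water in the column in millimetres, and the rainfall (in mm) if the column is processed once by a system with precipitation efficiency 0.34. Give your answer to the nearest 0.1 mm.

Precipitable water is the column-integrated vapour mass per unit area: PW = (1/g) Σ q̄ Δp, with q in kg/kg and Δp in Pa (1 kg/m² of water = 1 mm).
Layer 1005–510 hPa: Δp = 495 hPa = 49500 Pa, q̄ = 0.00554 kg/kg → 0.00554 × 49500 / 9.8 = 27.98 mm
Layer 510–280 hPa: Δp = 230 hPa = 23000 Pa, q̄ = 0.00147 kg/kg → 0.00147 × 23000 / 9.8 = 3.45 mm
Layer 280–200 hPa: Δp = 80 hPa = 8000 Pa, q̄ = 0.00108 kg/kg → 0.00108 × 8000 / 9.8 = 0.88 mm
PW = 27.98 + 3.45 + 0.88 = 32.31 ≈ 32.3 mm.
Rainfall = ε × PW = 0.34 × 32.3 = 11.0 mm.

PW ≈ 32.3 mm; rainfall ≈ 11.0 mm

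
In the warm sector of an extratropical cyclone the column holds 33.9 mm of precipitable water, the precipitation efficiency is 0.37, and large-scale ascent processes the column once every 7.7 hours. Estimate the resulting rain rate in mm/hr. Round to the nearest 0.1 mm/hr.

R ≈ 1.6 mm/hr

Each overturning extracts ε × PW = 0.37 × 33.9 = 12.543 mm.
Rate = ε·PW / τ = 12.543 / 7.7 h = 1.6 mm/hr.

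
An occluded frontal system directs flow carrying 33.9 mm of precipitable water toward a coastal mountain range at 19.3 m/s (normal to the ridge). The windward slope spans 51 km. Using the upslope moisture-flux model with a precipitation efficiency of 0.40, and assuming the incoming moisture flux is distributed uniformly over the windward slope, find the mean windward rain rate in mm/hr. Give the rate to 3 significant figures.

R ≈ 18.5 mm/hr

Incoming column moisture flux per unit ridge length: F = V × PW = 19.3 × 33.9 = 654.27 mm·m/s.
Spread over the 51 km slope with efficiency ε = 0.40: R = ε·F/W = 0.40 × 654.27 / 51000 m = 5.132e-03 mm/s.
R = 5.132e-03 × 3600 = 18.5 mm/hr.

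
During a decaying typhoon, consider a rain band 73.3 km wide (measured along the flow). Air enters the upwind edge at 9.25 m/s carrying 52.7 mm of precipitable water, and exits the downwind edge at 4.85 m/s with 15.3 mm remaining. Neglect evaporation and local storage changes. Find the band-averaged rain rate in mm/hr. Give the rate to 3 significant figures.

R ≈ 20.3 mm/hr

Column moisture flux per unit crosswind length is F = V × PW.
Inflow: F_in = 9.25 × 52.7 = 487.475 mm·m/s
Outflow: F_out = 4.85 × 15.3 = 74.205 mm·m/s
Steady-state rate R = (F_in − F_out)/L = (487.475 − 74.205) / 73300 m = 5.638e-03 mm/s.
R = 5.638e-03 × 3600 = 20.3 mm/hr.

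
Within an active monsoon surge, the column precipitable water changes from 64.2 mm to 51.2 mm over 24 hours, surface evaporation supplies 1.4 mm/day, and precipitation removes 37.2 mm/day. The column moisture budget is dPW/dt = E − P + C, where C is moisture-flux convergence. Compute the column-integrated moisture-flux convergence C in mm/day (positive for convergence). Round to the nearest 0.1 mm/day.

C ≈ 22.8 mm/day

dPW/dt = (51.2 − 64.2) mm / (24/24 day) = -13.000 mm/day.
C = dPW/dt − E + P = (-13.000) − 1.4 + 37.2 = 22.8 mm/day.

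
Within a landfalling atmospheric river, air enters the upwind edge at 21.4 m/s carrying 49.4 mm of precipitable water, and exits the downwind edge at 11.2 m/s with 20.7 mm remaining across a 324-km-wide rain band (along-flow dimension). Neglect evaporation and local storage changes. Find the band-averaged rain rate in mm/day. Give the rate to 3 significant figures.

Column moisture flux per unit crosswind length is F = V × PW.
Inflow: F_in = 21.4 × 49.4 = 1057.16 mm·m/s
Outflow: F_out = 11.2 × 20.7 = 231.84 mm·m/s
Steady-state rate R = (F_in − F_out)/L = (1057.16 − 231.84) / 324000 m = 2.547e-03 mm/s.
R = 2.547e-03 × 3600 × 24 = 220 mm/day.

R ≈ 220 mm/day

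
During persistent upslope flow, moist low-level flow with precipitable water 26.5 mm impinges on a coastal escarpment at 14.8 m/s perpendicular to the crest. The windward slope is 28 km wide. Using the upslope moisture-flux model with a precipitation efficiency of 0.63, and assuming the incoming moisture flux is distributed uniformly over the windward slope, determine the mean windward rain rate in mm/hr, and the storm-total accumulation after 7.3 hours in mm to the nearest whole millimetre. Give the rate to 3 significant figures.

R ≈ 31.8 mm/hr; total ≈ 232 mm

Incoming column moisture flux per unit ridge length: F = V × PW = 14.8 × 26.5 = 392.2 mm·m/s.
Spread over the 28 km slope with efficiency ε = 0.63: R = ε·F/W = 0.63 × 392.2 / 28000 m = 8.824e-03 mm/s.
R = 8.824e-03 × 3600 = 31.8 mm/hr.
Over 7.3 h: total = 31.8 × 7.3 = 232.14 ≈ 232 mm.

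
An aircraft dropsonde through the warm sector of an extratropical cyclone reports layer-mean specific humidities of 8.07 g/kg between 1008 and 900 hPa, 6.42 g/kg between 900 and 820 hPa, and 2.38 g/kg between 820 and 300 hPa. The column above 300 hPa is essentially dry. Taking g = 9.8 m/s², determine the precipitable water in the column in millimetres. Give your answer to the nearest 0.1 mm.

Precipitable water is the column-integrated vapour mass per unit area: PW = (1/g) Σ q̄ Δp, with q in kg/kg and Δp in Pa (1 kg/m² of water = 1 mm).
Layer 1008–900 hPa: Δp = 108 hPa = 10800 Pa, q̄ = 0.00807 kg/kg → 0.00807 × 10800 / 9.8 = 8.89 mm
Layer 900–820 hPa: Δp = 80 hPa = 8000 Pa, q̄ = 0.00642 kg/kg → 0.00642 × 8000 / 9.8 = 5.24 mm
Layer 820–300 hPa: Δp = 520 hPa = 52000 Pa, q̄ = 0.00238 kg/kg → 0.00238 × 52000 / 9.8 = 12.63 mm
PW = 8.89 + 5.24 + 12.63 = 26.76 ≈ 26.8 mm.

PW ≈ 26.8 mm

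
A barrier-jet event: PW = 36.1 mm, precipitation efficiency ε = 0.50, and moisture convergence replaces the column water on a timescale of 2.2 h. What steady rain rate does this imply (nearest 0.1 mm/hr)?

Each overturning extracts ε × PW = 0.50 × 36.1 = 18.05 mm.
Rate = ε·PW / τ = 18.05 / 2.2 h = 8.2 mm/hr.

R ≈ 8.2 mm/hr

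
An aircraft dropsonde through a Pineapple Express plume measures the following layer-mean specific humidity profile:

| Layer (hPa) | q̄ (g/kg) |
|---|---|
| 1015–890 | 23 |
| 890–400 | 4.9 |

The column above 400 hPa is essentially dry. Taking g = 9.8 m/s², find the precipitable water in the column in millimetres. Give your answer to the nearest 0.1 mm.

PW ≈ 53.8 mm

Precipitable water is the column-integrated vapour mass per unit area: PW = (1/g) Σ q̄ Δp, with q in kg/kg and Δp in Pa (1 kg/m² of water = 1 mm).
Layer 1015–890 hPa: Δp = 125 hPa = 12500 Pa, q̄ = 0.023 kg/kg → 0.023 × 12500 / 9.8 = 29.34 mm
Layer 890–400 hPa: Δp = 490 hPa = 49000 Pa, q̄ = 0.0049 kg/kg → 0.0049 × 49000 / 9.8 = 24.50 mm
PW = 29.34 + 24.50 = 53.84 ≈ 53.8 mm.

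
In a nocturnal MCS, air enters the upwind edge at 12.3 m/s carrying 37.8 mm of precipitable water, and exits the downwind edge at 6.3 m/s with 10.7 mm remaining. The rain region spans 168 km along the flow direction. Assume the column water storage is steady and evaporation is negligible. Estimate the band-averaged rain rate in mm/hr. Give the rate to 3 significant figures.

Column moisture flux per unit crosswind length is F = V × PW.
Inflow: F_in = 12.3 × 37.8 = 464.94 mm·m/s
Outflow: F_out = 6.3 × 10.7 = 67.41 mm·m/s
Steady-state rate R = (F_in − F_out)/L = (464.94 − 67.41) / 168000 m = 2.366e-03 mm/s.
R = 2.366e-03 × 3600 = 8.52 mm/hr.

R ≈ 8.52 mm/hr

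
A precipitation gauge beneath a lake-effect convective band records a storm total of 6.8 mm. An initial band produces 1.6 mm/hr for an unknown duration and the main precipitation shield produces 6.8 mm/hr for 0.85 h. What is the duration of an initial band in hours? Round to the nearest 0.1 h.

Known phases: 6.8 × 0.85 = 5.78 mm.
Remaining depth = 6.8 − 5.78 = 1.02 mm.
Duration = 1.02 / 1.6 = 0.6 h.

duration ≈ 0.6 h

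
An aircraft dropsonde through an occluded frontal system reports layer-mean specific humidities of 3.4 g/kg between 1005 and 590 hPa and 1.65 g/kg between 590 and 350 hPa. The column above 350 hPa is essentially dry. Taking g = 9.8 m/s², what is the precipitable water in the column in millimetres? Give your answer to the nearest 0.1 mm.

PW ≈ 18.4 mm

Precipitable water is the column-integrated vapour mass per unit area: PW = (1/g) Σ q̄ Δp, with q in kg/kg and Δp in Pa (1 kg/m² of water = 1 mm).
Layer 1005–590 hPa: Δp = 415 hPa = 41500 Pa, q̄ = 0.0034 kg/kg → 0.0034 × 41500 / 9.8 = 14.40 mm
Layer 590–350 hPa: Δp = 240 hPa = 24000 Pa, q̄ = 0.00165 kg/kg → 0.00165 × 24000 / 9.8 = 4.04 mm
PW = 14.40 + 4.04 = 18.44 ≈ 18.4 mm.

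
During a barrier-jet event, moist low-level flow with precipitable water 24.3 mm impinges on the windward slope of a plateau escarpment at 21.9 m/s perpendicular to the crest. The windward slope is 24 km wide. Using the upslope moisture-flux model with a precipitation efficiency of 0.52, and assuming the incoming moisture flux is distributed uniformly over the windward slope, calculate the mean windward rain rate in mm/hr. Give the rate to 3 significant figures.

R ≈ 41.5 mm/hr

Incoming column moisture flux per unit ridge length: F = V × PW = 21.9 × 24.3 = 532.17 mm·m/s.
Spread over the 24 km slope with efficiency ε = 0.52: R = ε·F/W = 0.52 × 532.17 / 24000 m = 1.153e-02 mm/s.
R = 1.153e-02 × 3600 = 41.5 mm/hr.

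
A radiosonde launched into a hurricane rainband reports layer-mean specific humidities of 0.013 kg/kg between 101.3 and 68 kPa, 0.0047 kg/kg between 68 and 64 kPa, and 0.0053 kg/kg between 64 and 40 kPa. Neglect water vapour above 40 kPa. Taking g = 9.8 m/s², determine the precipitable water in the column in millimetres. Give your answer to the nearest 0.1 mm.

PW ≈ 59.1 mm

Precipitable water is the column-integrated vapour mass per unit area: PW = (1/g) Σ q̄ Δp, with q in kg/kg and Δp in Pa (1 kg/m² of water = 1 mm).
Layer 101.3–68 kPa: Δp = 333 hPa = 33300 Pa, q̄ = 0.013 kg/kg → 0.013 × 33300 / 9.8 = 44.17 mm
Layer 68–64 kPa: Δp = 40 hPa = 4000 Pa, q̄ = 0.0047 kg/kg → 0.0047 × 4000 / 9.8 = 1.92 mm
Layer 64–40 kPa: Δp = 240 hPa = 24000 Pa, q̄ = 0.0053 kg/kg → 0.0053 × 24000 / 9.8 = 12.98 mm
PW = 44.17 + 1.92 + 12.98 = 59.07 ≈ 59.1 mm.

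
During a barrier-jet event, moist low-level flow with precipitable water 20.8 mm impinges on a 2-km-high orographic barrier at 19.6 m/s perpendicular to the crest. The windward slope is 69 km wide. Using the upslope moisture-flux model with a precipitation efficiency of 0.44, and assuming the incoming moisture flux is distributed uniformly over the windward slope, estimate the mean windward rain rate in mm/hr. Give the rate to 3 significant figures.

R ≈ 9.36 mm/hr

Incoming column moisture flux per unit ridge length: F = V × PW = 19.6 × 20.8 = 407.68 mm·m/s.
Spread over the 69 km slope with efficiency ε = 0.44: R = ε·F/W = 0.44 × 407.68 / 69000 m = 2.600e-03 mm/s.
R = 2.600e-03 × 3600 = 9.36 mm/hr.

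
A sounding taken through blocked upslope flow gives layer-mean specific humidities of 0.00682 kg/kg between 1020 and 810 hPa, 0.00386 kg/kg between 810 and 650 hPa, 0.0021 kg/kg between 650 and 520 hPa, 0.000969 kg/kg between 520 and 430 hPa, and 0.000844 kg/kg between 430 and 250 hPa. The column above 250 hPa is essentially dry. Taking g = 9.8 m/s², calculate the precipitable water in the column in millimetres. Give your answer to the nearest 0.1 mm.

PW ≈ 26.1 mm

Precipitable water is the column-integrated vapour mass per unit area: PW = (1/g) Σ q̄ Δp, with q in kg/kg and Δp in Pa (1 kg/m² of water = 1 mm).
Layer 1020–810 hPa: Δp = 210 hPa = 21000 Pa, q̄ = 0.00682 kg/kg → 0.00682 × 21000 / 9.8 = 14.61 mm
Layer 810–650 hPa: Δp = 160 hPa = 16000 Pa, q̄ = 0.00386 kg/kg → 0.00386 × 16000 / 9.8 = 6.30 mm
Layer 650–520 hPa: Δp = 130 hPa = 13000 Pa, q̄ = 0.0021 kg/kg → 0.0021 × 13000 / 9.8 = 2.79 mm
Layer 520–430 hPa: Δp = 90 hPa = 9000 Pa, q̄ = 0.000969 kg/kg → 0.000969 × 9000 / 9.8 = 0.89 mm
Layer 430–250 hPa: Δp = 180 hPa = 18000 Pa, q̄ = 0.000844 kg/kg → 0.000844 × 18000 / 9.8 = 1.55 mm
PW = 14.61 + 6.30 + 2.79 + 0.89 + 1.55 = 26.14 ≈ 26.1 mm.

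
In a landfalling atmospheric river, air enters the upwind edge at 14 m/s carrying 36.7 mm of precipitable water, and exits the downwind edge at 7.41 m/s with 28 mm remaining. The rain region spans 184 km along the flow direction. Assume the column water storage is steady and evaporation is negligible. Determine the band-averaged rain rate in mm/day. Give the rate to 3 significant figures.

R ≈ 144 mm/day

Column moisture flux per unit crosswind length is F = V × PW.
Inflow: F_in = 14 × 36.7 = 513.8 mm·m/s
Outflow: F_out = 7.41 × 28 = 207.48 mm·m/s
Steady-state rate R = (F_in − F_out)/L = (513.8 − 207.48) / 184000 m = 1.665e-03 mm/s.
R = 1.665e-03 × 3600 × 24 = 144 mm/day.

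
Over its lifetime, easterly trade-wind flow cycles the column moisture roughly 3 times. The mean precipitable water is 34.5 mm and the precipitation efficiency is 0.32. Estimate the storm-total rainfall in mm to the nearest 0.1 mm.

Each cycle deposits ε × PW = 0.32 × 34.5 = 11.04 mm.
Over 3 cycles: 3 × 11.04 = 33.1 mm.

rainfall ≈ 33.1 mm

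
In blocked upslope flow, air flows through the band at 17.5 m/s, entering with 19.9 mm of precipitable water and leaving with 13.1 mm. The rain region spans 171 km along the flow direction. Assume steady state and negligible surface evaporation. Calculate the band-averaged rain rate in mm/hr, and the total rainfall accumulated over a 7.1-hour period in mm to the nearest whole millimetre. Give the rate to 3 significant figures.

Column moisture flux per unit crosswind length is F = V × PW.
Inflow: F_in = 17.5 × 19.9 = 348.25 mm·m/s
Outflow: F_out = 17.5 × 13.1 = 229.25 mm·m/s
Steady-state rate R = (F_in − F_out)/L = (348.25 − 229.25) / 171000 m = 6.959e-04 mm/s.
R = 6.959e-04 × 3600 = 2.51 mm/hr.
Over 7.1 h: total = 2.51 × 7.1 = 17.821 ≈ 18 mm.

R ≈ 2.51 mm/hr; total ≈ 18 mm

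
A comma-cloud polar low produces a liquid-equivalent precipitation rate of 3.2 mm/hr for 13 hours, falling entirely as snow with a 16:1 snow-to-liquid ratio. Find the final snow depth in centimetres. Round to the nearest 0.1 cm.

snow depth ≈ 66.6 cm

Liquid-equivalent depth = 3.2 × 13 = 41.6 mm.
Snow depth = 41.6 mm × 16 = 665.6 mm = 66.6 cm.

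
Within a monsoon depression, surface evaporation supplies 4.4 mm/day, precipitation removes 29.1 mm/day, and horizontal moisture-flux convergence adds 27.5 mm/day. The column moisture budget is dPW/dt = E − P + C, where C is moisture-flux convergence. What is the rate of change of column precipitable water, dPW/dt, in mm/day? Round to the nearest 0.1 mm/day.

dPW/dt ≈ 2.8 mm/day

dPW/dt = E − P + C = 4.4 − 29.1 + (27.5) = 2.8 mm/day.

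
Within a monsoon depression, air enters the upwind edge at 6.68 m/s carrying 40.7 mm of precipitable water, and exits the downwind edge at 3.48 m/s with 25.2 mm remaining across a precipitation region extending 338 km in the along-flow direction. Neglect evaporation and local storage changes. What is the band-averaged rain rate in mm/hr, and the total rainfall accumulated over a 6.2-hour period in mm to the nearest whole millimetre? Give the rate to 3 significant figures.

R ≈ 1.96 mm/hr; total ≈ 12 mm

Column moisture flux per unit crosswind length is F = V × PW.
Inflow: F_in = 6.68 × 40.7 = 271.876 mm·m/s
Outflow: F_out = 3.48 × 25.2 = 87.696 mm·m/s
Steady-state rate R = (F_in − F_out)/L = (271.876 − 87.696) / 338000 m = 5.449e-04 mm/s.
R = 5.449e-04 × 3600 = 1.96 mm/hr.
Over 6.2 h: total = 1.96 × 6.2 = 12.152 ≈ 12 mm.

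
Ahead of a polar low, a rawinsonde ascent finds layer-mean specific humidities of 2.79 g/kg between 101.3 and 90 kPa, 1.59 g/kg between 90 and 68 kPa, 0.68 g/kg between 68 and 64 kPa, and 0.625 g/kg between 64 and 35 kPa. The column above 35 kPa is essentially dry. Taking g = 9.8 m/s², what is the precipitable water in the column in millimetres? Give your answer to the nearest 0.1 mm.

PW ≈ 8.9 mm

Precipitable water is the column-integrated vapour mass per unit area: PW = (1/g) Σ q̄ Δp, with q in kg/kg and Δp in Pa (1 kg/m² of water = 1 mm).
Layer 101.3–90 kPa: Δp = 113 hPa = 11300 Pa, q̄ = 0.00279 kg/kg → 0.00279 × 11300 / 9.8 = 3.22 mm
Layer 90–68 kPa: Δp = 220 hPa = 22000 Pa, q̄ = 0.00159 kg/kg → 0.00159 × 22000 / 9.8 = 3.57 mm
Layer 68–64 kPa: Δp = 40 hPa = 4000 Pa, q̄ = 0.00068 kg/kg → 0.00068 × 4000 / 9.8 = 0.28 mm
Layer 64–35 kPa: Δp = 290 hPa = 29000 Pa, q̄ = 0.000625 kg/kg → 0.000625 × 29000 / 9.8 = 1.85 mm
PW = 3.22 + 3.57 + 0.28 + 1.85 = 8.92 ≈ 8.9 mm.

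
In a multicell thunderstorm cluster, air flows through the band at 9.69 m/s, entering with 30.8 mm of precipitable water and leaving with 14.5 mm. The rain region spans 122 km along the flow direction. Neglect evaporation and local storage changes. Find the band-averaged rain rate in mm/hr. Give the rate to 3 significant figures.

Column moisture flux per unit crosswind length is F = V × PW.
Inflow: F_in = 9.69 × 30.8 = 298.452 mm·m/s
Outflow: F_out = 9.69 × 14.5 = 140.505 mm·m/s
Steady-state rate R = (F_in − F_out)/L = (298.452 − 140.505) / 122000 m = 1.295e-03 mm/s.
R = 1.295e-03 × 3600 = 4.66 mm/hr.

R ≈ 4.66 mm/hr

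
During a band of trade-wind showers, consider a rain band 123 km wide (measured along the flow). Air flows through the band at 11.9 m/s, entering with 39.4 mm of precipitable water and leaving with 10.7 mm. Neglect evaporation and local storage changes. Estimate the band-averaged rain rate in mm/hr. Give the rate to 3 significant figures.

R ≈ 10.0 mm/hr

Column moisture flux per unit crosswind length is F = V × PW.
Inflow: F_in = 11.9 × 39.4 = 468.86 mm·m/s
Outflow: F_out = 11.9 × 10.7 = 127.33 mm·m/s
Steady-state rate R = (F_in − F_out)/L = (468.86 − 127.33) / 123000 m = 2.777e-03 mm/s.
R = 2.777e-03 × 3600 = 10.0 mm/hr.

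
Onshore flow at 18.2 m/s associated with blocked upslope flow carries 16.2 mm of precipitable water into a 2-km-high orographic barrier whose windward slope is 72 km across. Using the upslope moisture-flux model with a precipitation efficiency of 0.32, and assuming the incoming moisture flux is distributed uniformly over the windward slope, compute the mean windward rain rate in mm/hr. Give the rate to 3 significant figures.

Incoming column moisture flux per unit ridge length: F = V × PW = 18.2 × 16.2 = 294.84 mm·m/s.
Spread over the 72 km slope with efficiency ε = 0.32: R = ε·F/W = 0.32 × 294.84 / 72000 m = 1.310e-03 mm/s.
R = 1.310e-03 × 3600 = 4.72 mm/hr.

R ≈ 4.72 mm/hr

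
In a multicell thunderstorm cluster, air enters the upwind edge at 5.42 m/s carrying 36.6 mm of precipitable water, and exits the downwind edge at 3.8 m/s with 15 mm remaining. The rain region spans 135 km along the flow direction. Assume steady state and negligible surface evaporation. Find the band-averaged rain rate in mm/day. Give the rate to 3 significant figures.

Column moisture flux per unit crosswind length is F = V × PW.
Inflow: F_in = 5.42 × 36.6 = 198.372 mm·m/s
Outflow: F_out = 3.8 × 15 = 57 mm·m/s
Steady-state rate R = (F_in − F_out)/L = (198.372 − 57) / 135000 m = 1.047e-03 mm/s.
R = 1.047e-03 × 3600 × 24 = 90.5 mm/day.

R ≈ 90.5 mm/day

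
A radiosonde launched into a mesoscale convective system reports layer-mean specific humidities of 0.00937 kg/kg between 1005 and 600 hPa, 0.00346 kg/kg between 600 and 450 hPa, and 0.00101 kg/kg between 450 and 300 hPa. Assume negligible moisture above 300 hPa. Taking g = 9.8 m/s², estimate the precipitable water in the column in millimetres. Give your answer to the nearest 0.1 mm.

Precipitable water is the column-integrated vapour mass per unit area: PW = (1/g) Σ q̄ Δp, with q in kg/kg and Δp in Pa (1 kg/m² of water = 1 mm).
Layer 1005–600 hPa: Δp = 405 hPa = 40500 Pa, q̄ = 0.00937 kg/kg → 0.00937 × 40500 / 9.8 = 38.72 mm
Layer 600–450 hPa: Δp = 150 hPa = 15000 Pa, q̄ = 0.00346 kg/kg → 0.00346 × 15000 / 9.8 = 5.30 mm
Layer 450–300 hPa: Δp = 150 hPa = 15000 Pa, q̄ = 0.00101 kg/kg → 0.00101 × 15000 / 9.8 = 1.55 mm
PW = 38.72 + 5.30 + 1.55 = 45.57 ≈ 45.6 mm.

PW ≈ 45.6 mm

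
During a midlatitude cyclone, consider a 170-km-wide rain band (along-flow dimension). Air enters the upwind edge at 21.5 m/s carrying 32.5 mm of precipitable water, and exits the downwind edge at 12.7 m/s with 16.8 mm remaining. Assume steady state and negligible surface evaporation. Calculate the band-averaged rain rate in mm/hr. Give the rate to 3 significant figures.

R ≈ 10.3 mm/hr

Column moisture flux per unit crosswind length is F = V × PW.
Inflow: F_in = 21.5 × 32.5 = 698.75 mm·m/s
Outflow: F_out = 12.7 × 16.8 = 213.36 mm·m/s
Steady-state rate R = (F_in − F_out)/L = (698.75 − 213.36) / 170000 m = 2.855e-03 mm/s.
R = 2.855e-03 × 3600 = 10.3 mm/hr.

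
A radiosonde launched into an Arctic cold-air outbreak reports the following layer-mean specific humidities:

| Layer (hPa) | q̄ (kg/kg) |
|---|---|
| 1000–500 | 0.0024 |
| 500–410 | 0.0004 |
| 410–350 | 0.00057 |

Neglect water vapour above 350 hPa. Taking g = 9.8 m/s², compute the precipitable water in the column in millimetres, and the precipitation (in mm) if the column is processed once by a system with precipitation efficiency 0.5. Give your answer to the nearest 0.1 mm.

PW ≈ 13.0 mm; precipitation ≈ 6.5 mm

Precipitable water is the column-integrated vapour mass per unit area: PW = (1/g) Σ q̄ Δp, with q in kg/kg and Δp in Pa (1 kg/m² of water = 1 mm).
Layer 1000–500 hPa: Δp = 500 hPa = 50000 Pa, q̄ = 0.0024 kg/kg → 0.0024 × 50000 / 9.8 = 12.24 mm
Layer 500–410 hPa: Δp = 90 hPa = 9000 Pa, q̄ = 0.0004 kg/kg → 0.0004 × 9000 / 9.8 = 0.37 mm
Layer 410–350 hPa: Δp = 60 hPa = 6000 Pa, q̄ = 0.00057 kg/kg → 0.00057 × 6000 / 9.8 = 0.35 mm
PW = 12.24 + 0.37 + 0.35 = 12.96 ≈ 13.0 mm.
Precipitation = ε × PW = 0.5 × 13.0 = 6.5 mm.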